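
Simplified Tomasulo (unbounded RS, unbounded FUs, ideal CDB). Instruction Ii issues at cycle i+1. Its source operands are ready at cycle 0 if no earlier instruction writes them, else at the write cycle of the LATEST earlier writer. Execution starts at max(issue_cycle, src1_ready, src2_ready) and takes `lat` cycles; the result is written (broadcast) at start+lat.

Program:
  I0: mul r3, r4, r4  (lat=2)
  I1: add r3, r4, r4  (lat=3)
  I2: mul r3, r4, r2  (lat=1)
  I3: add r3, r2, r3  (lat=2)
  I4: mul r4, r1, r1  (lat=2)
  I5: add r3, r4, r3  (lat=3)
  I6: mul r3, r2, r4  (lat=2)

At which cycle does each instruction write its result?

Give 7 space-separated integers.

Answer: 3 5 4 6 7 10 9

Derivation:
I0 mul r3: issue@1 deps=(None,None) exec_start@1 write@3
I1 add r3: issue@2 deps=(None,None) exec_start@2 write@5
I2 mul r3: issue@3 deps=(None,None) exec_start@3 write@4
I3 add r3: issue@4 deps=(None,2) exec_start@4 write@6
I4 mul r4: issue@5 deps=(None,None) exec_start@5 write@7
I5 add r3: issue@6 deps=(4,3) exec_start@7 write@10
I6 mul r3: issue@7 deps=(None,4) exec_start@7 write@9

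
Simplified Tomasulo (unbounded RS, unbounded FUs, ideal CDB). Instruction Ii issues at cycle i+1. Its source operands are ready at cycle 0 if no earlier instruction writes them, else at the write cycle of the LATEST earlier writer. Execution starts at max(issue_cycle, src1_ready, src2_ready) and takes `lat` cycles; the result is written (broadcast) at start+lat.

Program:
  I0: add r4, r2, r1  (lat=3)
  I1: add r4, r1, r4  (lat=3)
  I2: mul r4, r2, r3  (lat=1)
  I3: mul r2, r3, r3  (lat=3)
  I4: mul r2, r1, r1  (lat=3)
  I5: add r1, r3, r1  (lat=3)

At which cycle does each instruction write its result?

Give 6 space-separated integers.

I0 add r4: issue@1 deps=(None,None) exec_start@1 write@4
I1 add r4: issue@2 deps=(None,0) exec_start@4 write@7
I2 mul r4: issue@3 deps=(None,None) exec_start@3 write@4
I3 mul r2: issue@4 deps=(None,None) exec_start@4 write@7
I4 mul r2: issue@5 deps=(None,None) exec_start@5 write@8
I5 add r1: issue@6 deps=(None,None) exec_start@6 write@9

Answer: 4 7 4 7 8 9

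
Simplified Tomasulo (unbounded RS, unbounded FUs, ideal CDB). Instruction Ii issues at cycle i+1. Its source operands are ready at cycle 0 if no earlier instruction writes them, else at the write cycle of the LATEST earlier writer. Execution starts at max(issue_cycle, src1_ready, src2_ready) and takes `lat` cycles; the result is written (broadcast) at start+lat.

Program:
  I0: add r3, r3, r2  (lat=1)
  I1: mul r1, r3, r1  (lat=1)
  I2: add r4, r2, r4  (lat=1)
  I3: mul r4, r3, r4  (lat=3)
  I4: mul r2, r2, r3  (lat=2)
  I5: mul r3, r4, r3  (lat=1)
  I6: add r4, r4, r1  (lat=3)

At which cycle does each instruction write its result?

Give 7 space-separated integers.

I0 add r3: issue@1 deps=(None,None) exec_start@1 write@2
I1 mul r1: issue@2 deps=(0,None) exec_start@2 write@3
I2 add r4: issue@3 deps=(None,None) exec_start@3 write@4
I3 mul r4: issue@4 deps=(0,2) exec_start@4 write@7
I4 mul r2: issue@5 deps=(None,0) exec_start@5 write@7
I5 mul r3: issue@6 deps=(3,0) exec_start@7 write@8
I6 add r4: issue@7 deps=(3,1) exec_start@7 write@10

Answer: 2 3 4 7 7 8 10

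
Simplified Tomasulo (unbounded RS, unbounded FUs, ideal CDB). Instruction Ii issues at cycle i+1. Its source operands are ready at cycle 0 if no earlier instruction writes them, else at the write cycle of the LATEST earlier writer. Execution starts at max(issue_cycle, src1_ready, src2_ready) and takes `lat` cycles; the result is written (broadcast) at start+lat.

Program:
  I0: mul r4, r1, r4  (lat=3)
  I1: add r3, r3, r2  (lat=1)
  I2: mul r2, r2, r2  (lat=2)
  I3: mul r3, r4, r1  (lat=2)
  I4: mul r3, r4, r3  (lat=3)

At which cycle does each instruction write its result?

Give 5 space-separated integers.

Answer: 4 3 5 6 9

Derivation:
I0 mul r4: issue@1 deps=(None,None) exec_start@1 write@4
I1 add r3: issue@2 deps=(None,None) exec_start@2 write@3
I2 mul r2: issue@3 deps=(None,None) exec_start@3 write@5
I3 mul r3: issue@4 deps=(0,None) exec_start@4 write@6
I4 mul r3: issue@5 deps=(0,3) exec_start@6 write@9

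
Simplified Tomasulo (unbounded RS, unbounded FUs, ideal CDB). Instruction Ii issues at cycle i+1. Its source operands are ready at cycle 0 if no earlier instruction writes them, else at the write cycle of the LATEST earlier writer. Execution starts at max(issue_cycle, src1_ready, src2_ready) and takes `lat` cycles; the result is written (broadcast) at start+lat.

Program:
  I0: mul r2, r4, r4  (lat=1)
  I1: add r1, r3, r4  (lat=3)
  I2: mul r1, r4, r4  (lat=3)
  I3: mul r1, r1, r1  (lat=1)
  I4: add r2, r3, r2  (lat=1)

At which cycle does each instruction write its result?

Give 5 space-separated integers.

Answer: 2 5 6 7 6

Derivation:
I0 mul r2: issue@1 deps=(None,None) exec_start@1 write@2
I1 add r1: issue@2 deps=(None,None) exec_start@2 write@5
I2 mul r1: issue@3 deps=(None,None) exec_start@3 write@6
I3 mul r1: issue@4 deps=(2,2) exec_start@6 write@7
I4 add r2: issue@5 deps=(None,0) exec_start@5 write@6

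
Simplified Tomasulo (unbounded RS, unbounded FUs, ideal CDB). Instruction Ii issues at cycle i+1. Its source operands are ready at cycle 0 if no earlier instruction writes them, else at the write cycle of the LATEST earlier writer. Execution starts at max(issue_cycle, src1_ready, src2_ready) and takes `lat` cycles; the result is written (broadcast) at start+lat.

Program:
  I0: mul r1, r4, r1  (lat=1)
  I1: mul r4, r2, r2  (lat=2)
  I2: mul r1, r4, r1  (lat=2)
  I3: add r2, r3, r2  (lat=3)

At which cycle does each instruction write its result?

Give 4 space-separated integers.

Answer: 2 4 6 7

Derivation:
I0 mul r1: issue@1 deps=(None,None) exec_start@1 write@2
I1 mul r4: issue@2 deps=(None,None) exec_start@2 write@4
I2 mul r1: issue@3 deps=(1,0) exec_start@4 write@6
I3 add r2: issue@4 deps=(None,None) exec_start@4 write@7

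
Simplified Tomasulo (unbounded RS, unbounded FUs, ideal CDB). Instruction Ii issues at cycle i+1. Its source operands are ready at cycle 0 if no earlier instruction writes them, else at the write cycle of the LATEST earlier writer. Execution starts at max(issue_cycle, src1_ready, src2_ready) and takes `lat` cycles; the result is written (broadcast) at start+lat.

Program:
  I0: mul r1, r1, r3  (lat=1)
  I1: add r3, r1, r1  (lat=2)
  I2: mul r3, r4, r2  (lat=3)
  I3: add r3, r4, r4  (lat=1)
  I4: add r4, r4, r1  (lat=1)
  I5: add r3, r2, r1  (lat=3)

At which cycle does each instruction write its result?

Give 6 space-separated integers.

Answer: 2 4 6 5 6 9

Derivation:
I0 mul r1: issue@1 deps=(None,None) exec_start@1 write@2
I1 add r3: issue@2 deps=(0,0) exec_start@2 write@4
I2 mul r3: issue@3 deps=(None,None) exec_start@3 write@6
I3 add r3: issue@4 deps=(None,None) exec_start@4 write@5
I4 add r4: issue@5 deps=(None,0) exec_start@5 write@6
I5 add r3: issue@6 deps=(None,0) exec_start@6 write@9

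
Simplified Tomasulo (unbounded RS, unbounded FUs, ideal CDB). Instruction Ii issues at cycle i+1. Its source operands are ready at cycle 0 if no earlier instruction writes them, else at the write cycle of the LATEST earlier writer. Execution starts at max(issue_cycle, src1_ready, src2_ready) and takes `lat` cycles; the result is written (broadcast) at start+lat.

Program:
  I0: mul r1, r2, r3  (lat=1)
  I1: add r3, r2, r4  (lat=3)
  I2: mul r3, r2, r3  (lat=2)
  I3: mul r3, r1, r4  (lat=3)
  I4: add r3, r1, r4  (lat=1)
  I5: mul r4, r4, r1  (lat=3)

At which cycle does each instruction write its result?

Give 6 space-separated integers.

Answer: 2 5 7 7 6 9

Derivation:
I0 mul r1: issue@1 deps=(None,None) exec_start@1 write@2
I1 add r3: issue@2 deps=(None,None) exec_start@2 write@5
I2 mul r3: issue@3 deps=(None,1) exec_start@5 write@7
I3 mul r3: issue@4 deps=(0,None) exec_start@4 write@7
I4 add r3: issue@5 deps=(0,None) exec_start@5 write@6
I5 mul r4: issue@6 deps=(None,0) exec_start@6 write@9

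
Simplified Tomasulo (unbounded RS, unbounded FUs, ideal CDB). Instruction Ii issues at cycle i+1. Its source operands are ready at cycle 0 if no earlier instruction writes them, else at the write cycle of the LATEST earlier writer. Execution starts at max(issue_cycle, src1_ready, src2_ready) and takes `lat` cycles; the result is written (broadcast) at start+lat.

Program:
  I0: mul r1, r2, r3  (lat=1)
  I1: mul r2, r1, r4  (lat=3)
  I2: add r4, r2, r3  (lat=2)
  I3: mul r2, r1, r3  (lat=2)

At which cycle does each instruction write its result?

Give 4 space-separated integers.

Answer: 2 5 7 6

Derivation:
I0 mul r1: issue@1 deps=(None,None) exec_start@1 write@2
I1 mul r2: issue@2 deps=(0,None) exec_start@2 write@5
I2 add r4: issue@3 deps=(1,None) exec_start@5 write@7
I3 mul r2: issue@4 deps=(0,None) exec_start@4 write@6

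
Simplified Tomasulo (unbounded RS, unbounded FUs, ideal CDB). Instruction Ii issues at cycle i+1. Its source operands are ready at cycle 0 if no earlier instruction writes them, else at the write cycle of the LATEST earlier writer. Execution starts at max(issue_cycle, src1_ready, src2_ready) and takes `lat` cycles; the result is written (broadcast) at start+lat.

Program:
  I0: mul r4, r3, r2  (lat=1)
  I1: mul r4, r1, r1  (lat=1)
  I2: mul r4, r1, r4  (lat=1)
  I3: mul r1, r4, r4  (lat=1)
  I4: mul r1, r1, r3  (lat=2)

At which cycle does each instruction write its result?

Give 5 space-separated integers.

Answer: 2 3 4 5 7

Derivation:
I0 mul r4: issue@1 deps=(None,None) exec_start@1 write@2
I1 mul r4: issue@2 deps=(None,None) exec_start@2 write@3
I2 mul r4: issue@3 deps=(None,1) exec_start@3 write@4
I3 mul r1: issue@4 deps=(2,2) exec_start@4 write@5
I4 mul r1: issue@5 deps=(3,None) exec_start@5 write@7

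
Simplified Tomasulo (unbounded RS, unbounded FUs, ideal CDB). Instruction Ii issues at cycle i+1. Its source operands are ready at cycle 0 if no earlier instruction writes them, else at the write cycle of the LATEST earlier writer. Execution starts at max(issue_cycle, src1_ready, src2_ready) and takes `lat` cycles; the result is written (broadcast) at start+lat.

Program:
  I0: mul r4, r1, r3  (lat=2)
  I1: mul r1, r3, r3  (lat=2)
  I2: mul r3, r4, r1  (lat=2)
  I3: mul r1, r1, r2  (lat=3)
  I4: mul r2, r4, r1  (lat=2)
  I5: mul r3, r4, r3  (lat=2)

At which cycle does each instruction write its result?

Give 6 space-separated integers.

I0 mul r4: issue@1 deps=(None,None) exec_start@1 write@3
I1 mul r1: issue@2 deps=(None,None) exec_start@2 write@4
I2 mul r3: issue@3 deps=(0,1) exec_start@4 write@6
I3 mul r1: issue@4 deps=(1,None) exec_start@4 write@7
I4 mul r2: issue@5 deps=(0,3) exec_start@7 write@9
I5 mul r3: issue@6 deps=(0,2) exec_start@6 write@8

Answer: 3 4 6 7 9 8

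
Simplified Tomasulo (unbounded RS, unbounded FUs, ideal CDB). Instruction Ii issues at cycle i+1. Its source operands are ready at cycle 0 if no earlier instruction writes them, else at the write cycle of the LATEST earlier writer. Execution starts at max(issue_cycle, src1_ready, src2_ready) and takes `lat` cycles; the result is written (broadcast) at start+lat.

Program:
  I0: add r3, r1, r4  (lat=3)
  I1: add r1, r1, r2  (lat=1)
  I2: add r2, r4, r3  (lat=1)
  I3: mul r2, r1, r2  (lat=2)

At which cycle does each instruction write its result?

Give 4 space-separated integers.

Answer: 4 3 5 7

Derivation:
I0 add r3: issue@1 deps=(None,None) exec_start@1 write@4
I1 add r1: issue@2 deps=(None,None) exec_start@2 write@3
I2 add r2: issue@3 deps=(None,0) exec_start@4 write@5
I3 mul r2: issue@4 deps=(1,2) exec_start@5 write@7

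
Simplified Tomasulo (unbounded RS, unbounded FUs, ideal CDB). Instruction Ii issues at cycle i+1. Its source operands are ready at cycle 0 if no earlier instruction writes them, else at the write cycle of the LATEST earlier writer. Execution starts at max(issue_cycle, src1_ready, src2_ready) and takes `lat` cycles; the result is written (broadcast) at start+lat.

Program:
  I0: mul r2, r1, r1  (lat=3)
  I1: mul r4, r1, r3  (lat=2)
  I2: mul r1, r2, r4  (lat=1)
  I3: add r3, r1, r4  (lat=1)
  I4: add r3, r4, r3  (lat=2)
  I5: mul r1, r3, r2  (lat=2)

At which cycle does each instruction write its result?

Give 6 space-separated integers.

Answer: 4 4 5 6 8 10

Derivation:
I0 mul r2: issue@1 deps=(None,None) exec_start@1 write@4
I1 mul r4: issue@2 deps=(None,None) exec_start@2 write@4
I2 mul r1: issue@3 deps=(0,1) exec_start@4 write@5
I3 add r3: issue@4 deps=(2,1) exec_start@5 write@6
I4 add r3: issue@5 deps=(1,3) exec_start@6 write@8
I5 mul r1: issue@6 deps=(4,0) exec_start@8 write@10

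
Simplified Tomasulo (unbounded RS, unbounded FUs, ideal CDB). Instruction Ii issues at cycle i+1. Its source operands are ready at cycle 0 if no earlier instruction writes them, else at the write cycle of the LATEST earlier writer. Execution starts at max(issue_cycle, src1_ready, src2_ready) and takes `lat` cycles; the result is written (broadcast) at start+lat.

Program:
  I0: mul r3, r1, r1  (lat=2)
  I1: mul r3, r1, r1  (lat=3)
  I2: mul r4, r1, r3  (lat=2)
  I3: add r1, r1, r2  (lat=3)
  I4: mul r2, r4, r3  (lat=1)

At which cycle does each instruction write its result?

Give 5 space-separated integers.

I0 mul r3: issue@1 deps=(None,None) exec_start@1 write@3
I1 mul r3: issue@2 deps=(None,None) exec_start@2 write@5
I2 mul r4: issue@3 deps=(None,1) exec_start@5 write@7
I3 add r1: issue@4 deps=(None,None) exec_start@4 write@7
I4 mul r2: issue@5 deps=(2,1) exec_start@7 write@8

Answer: 3 5 7 7 8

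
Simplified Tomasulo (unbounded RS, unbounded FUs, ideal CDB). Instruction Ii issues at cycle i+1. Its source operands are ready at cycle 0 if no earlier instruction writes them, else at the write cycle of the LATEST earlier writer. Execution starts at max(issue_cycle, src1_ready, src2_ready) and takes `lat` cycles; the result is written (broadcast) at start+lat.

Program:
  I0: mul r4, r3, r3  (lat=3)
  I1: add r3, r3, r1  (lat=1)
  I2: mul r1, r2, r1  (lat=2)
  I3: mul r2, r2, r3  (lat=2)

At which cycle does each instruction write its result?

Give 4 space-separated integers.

Answer: 4 3 5 6

Derivation:
I0 mul r4: issue@1 deps=(None,None) exec_start@1 write@4
I1 add r3: issue@2 deps=(None,None) exec_start@2 write@3
I2 mul r1: issue@3 deps=(None,None) exec_start@3 write@5
I3 mul r2: issue@4 deps=(None,1) exec_start@4 write@6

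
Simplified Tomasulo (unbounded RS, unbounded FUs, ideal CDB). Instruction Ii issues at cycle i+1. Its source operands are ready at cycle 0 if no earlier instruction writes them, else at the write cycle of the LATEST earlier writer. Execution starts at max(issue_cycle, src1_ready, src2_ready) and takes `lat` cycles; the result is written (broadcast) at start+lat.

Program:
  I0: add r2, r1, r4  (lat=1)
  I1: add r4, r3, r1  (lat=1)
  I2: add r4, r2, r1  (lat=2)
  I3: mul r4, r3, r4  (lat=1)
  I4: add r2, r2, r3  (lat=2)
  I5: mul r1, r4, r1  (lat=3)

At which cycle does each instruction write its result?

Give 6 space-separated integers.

Answer: 2 3 5 6 7 9

Derivation:
I0 add r2: issue@1 deps=(None,None) exec_start@1 write@2
I1 add r4: issue@2 deps=(None,None) exec_start@2 write@3
I2 add r4: issue@3 deps=(0,None) exec_start@3 write@5
I3 mul r4: issue@4 deps=(None,2) exec_start@5 write@6
I4 add r2: issue@5 deps=(0,None) exec_start@5 write@7
I5 mul r1: issue@6 deps=(3,None) exec_start@6 write@9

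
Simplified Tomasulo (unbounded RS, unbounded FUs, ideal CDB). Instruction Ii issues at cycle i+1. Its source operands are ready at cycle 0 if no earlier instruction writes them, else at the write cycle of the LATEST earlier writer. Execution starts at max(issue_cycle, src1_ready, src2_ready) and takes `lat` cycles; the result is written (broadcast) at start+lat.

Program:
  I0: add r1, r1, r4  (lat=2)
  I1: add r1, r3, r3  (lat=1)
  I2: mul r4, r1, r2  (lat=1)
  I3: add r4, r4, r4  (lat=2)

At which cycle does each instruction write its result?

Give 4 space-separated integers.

I0 add r1: issue@1 deps=(None,None) exec_start@1 write@3
I1 add r1: issue@2 deps=(None,None) exec_start@2 write@3
I2 mul r4: issue@3 deps=(1,None) exec_start@3 write@4
I3 add r4: issue@4 deps=(2,2) exec_start@4 write@6

Answer: 3 3 4 6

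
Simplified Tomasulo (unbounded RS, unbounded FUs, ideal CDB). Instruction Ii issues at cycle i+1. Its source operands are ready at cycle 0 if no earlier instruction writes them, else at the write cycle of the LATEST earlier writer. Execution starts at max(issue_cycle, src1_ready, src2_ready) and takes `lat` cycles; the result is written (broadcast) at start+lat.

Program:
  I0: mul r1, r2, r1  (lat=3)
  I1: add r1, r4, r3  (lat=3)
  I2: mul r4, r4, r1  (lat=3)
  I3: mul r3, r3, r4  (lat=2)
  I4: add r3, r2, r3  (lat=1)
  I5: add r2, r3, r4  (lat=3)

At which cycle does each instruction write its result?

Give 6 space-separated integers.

Answer: 4 5 8 10 11 14

Derivation:
I0 mul r1: issue@1 deps=(None,None) exec_start@1 write@4
I1 add r1: issue@2 deps=(None,None) exec_start@2 write@5
I2 mul r4: issue@3 deps=(None,1) exec_start@5 write@8
I3 mul r3: issue@4 deps=(None,2) exec_start@8 write@10
I4 add r3: issue@5 deps=(None,3) exec_start@10 write@11
I5 add r2: issue@6 deps=(4,2) exec_start@11 write@14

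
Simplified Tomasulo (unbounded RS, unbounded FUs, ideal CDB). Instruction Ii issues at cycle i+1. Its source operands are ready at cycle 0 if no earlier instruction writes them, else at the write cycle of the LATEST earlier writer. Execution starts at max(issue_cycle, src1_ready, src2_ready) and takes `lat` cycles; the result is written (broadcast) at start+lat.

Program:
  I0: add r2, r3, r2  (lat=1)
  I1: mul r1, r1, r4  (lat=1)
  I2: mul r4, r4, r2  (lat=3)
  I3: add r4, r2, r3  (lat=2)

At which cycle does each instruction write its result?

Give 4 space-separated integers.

I0 add r2: issue@1 deps=(None,None) exec_start@1 write@2
I1 mul r1: issue@2 deps=(None,None) exec_start@2 write@3
I2 mul r4: issue@3 deps=(None,0) exec_start@3 write@6
I3 add r4: issue@4 deps=(0,None) exec_start@4 write@6

Answer: 2 3 6 6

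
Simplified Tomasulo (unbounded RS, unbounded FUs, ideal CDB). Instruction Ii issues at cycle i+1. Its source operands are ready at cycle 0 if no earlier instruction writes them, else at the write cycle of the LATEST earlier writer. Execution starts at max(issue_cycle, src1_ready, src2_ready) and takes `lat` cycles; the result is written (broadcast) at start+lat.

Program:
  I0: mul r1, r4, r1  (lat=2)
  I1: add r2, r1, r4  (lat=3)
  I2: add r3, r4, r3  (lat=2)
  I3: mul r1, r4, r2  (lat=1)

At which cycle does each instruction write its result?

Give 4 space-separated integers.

Answer: 3 6 5 7

Derivation:
I0 mul r1: issue@1 deps=(None,None) exec_start@1 write@3
I1 add r2: issue@2 deps=(0,None) exec_start@3 write@6
I2 add r3: issue@3 deps=(None,None) exec_start@3 write@5
I3 mul r1: issue@4 deps=(None,1) exec_start@6 write@7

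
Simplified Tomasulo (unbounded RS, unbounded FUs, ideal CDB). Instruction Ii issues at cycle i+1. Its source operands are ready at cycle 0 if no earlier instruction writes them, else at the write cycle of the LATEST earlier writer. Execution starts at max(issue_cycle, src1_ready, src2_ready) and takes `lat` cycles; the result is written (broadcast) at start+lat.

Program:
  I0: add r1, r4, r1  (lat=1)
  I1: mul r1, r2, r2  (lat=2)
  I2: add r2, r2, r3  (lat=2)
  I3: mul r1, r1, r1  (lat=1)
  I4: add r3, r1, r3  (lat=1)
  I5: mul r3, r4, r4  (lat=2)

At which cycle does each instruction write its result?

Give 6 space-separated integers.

I0 add r1: issue@1 deps=(None,None) exec_start@1 write@2
I1 mul r1: issue@2 deps=(None,None) exec_start@2 write@4
I2 add r2: issue@3 deps=(None,None) exec_start@3 write@5
I3 mul r1: issue@4 deps=(1,1) exec_start@4 write@5
I4 add r3: issue@5 deps=(3,None) exec_start@5 write@6
I5 mul r3: issue@6 deps=(None,None) exec_start@6 write@8

Answer: 2 4 5 5 6 8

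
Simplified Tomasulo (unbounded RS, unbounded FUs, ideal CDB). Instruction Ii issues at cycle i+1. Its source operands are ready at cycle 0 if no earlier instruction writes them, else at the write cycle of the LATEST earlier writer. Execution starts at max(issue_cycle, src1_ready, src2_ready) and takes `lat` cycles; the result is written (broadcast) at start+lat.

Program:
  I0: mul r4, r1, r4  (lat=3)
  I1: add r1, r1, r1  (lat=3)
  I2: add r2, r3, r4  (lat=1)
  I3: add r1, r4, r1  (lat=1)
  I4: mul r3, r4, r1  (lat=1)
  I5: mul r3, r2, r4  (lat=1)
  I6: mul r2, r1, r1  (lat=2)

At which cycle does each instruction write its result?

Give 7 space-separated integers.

Answer: 4 5 5 6 7 7 9

Derivation:
I0 mul r4: issue@1 deps=(None,None) exec_start@1 write@4
I1 add r1: issue@2 deps=(None,None) exec_start@2 write@5
I2 add r2: issue@3 deps=(None,0) exec_start@4 write@5
I3 add r1: issue@4 deps=(0,1) exec_start@5 write@6
I4 mul r3: issue@5 deps=(0,3) exec_start@6 write@7
I5 mul r3: issue@6 deps=(2,0) exec_start@6 write@7
I6 mul r2: issue@7 deps=(3,3) exec_start@7 write@9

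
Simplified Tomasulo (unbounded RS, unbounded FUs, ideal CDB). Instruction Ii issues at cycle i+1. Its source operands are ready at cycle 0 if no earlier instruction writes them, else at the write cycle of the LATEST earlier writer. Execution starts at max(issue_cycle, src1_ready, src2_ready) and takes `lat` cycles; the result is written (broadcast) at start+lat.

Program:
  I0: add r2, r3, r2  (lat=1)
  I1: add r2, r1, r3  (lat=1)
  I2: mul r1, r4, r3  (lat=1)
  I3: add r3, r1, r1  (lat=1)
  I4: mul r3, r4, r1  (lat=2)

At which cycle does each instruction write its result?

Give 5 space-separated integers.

Answer: 2 3 4 5 7

Derivation:
I0 add r2: issue@1 deps=(None,None) exec_start@1 write@2
I1 add r2: issue@2 deps=(None,None) exec_start@2 write@3
I2 mul r1: issue@3 deps=(None,None) exec_start@3 write@4
I3 add r3: issue@4 deps=(2,2) exec_start@4 write@5
I4 mul r3: issue@5 deps=(None,2) exec_start@5 write@7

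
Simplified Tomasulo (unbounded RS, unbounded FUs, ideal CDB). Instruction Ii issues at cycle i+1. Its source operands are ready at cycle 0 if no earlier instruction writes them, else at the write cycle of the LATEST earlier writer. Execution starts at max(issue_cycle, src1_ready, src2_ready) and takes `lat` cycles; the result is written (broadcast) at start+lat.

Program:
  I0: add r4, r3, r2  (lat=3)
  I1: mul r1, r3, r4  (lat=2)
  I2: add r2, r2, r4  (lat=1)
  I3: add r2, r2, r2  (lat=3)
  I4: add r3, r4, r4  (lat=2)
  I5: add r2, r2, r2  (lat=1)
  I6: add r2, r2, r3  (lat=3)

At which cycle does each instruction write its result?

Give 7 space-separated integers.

I0 add r4: issue@1 deps=(None,None) exec_start@1 write@4
I1 mul r1: issue@2 deps=(None,0) exec_start@4 write@6
I2 add r2: issue@3 deps=(None,0) exec_start@4 write@5
I3 add r2: issue@4 deps=(2,2) exec_start@5 write@8
I4 add r3: issue@5 deps=(0,0) exec_start@5 write@7
I5 add r2: issue@6 deps=(3,3) exec_start@8 write@9
I6 add r2: issue@7 deps=(5,4) exec_start@9 write@12

Answer: 4 6 5 8 7 9 12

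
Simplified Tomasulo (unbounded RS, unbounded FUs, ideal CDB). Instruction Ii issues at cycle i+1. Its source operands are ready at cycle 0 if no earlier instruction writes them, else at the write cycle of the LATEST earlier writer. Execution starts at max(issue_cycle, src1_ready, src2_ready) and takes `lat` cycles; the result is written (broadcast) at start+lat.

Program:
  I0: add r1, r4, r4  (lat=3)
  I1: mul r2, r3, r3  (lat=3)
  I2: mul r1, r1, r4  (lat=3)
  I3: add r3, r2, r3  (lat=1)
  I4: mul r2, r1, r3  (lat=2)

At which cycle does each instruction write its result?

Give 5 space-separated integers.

I0 add r1: issue@1 deps=(None,None) exec_start@1 write@4
I1 mul r2: issue@2 deps=(None,None) exec_start@2 write@5
I2 mul r1: issue@3 deps=(0,None) exec_start@4 write@7
I3 add r3: issue@4 deps=(1,None) exec_start@5 write@6
I4 mul r2: issue@5 deps=(2,3) exec_start@7 write@9

Answer: 4 5 7 6 9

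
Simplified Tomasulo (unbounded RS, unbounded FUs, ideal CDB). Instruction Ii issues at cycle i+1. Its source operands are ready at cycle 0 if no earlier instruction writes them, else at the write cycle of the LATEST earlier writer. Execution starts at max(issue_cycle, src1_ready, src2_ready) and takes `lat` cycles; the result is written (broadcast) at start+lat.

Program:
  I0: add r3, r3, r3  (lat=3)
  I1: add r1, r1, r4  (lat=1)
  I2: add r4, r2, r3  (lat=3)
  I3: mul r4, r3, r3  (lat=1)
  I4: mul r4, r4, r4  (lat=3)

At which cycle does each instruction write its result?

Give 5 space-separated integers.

Answer: 4 3 7 5 8

Derivation:
I0 add r3: issue@1 deps=(None,None) exec_start@1 write@4
I1 add r1: issue@2 deps=(None,None) exec_start@2 write@3
I2 add r4: issue@3 deps=(None,0) exec_start@4 write@7
I3 mul r4: issue@4 deps=(0,0) exec_start@4 write@5
I4 mul r4: issue@5 deps=(3,3) exec_start@5 write@8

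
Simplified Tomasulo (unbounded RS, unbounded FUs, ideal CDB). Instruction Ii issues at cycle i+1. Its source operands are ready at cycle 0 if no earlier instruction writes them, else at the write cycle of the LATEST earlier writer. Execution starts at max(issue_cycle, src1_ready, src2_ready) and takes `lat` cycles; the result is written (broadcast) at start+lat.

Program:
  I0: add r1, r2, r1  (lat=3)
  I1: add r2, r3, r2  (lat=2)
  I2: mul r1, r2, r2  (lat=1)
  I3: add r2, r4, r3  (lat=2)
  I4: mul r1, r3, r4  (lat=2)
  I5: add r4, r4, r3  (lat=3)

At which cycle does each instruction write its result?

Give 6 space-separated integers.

Answer: 4 4 5 6 7 9

Derivation:
I0 add r1: issue@1 deps=(None,None) exec_start@1 write@4
I1 add r2: issue@2 deps=(None,None) exec_start@2 write@4
I2 mul r1: issue@3 deps=(1,1) exec_start@4 write@5
I3 add r2: issue@4 deps=(None,None) exec_start@4 write@6
I4 mul r1: issue@5 deps=(None,None) exec_start@5 write@7
I5 add r4: issue@6 deps=(None,None) exec_start@6 write@9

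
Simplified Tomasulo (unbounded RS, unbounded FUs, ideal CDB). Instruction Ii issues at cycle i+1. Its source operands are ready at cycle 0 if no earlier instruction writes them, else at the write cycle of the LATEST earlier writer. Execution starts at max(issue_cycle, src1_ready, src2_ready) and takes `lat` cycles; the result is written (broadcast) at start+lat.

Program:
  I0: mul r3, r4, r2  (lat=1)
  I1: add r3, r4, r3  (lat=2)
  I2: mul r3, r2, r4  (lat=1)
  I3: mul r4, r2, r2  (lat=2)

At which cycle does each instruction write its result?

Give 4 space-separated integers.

Answer: 2 4 4 6

Derivation:
I0 mul r3: issue@1 deps=(None,None) exec_start@1 write@2
I1 add r3: issue@2 deps=(None,0) exec_start@2 write@4
I2 mul r3: issue@3 deps=(None,None) exec_start@3 write@4
I3 mul r4: issue@4 deps=(None,None) exec_start@4 write@6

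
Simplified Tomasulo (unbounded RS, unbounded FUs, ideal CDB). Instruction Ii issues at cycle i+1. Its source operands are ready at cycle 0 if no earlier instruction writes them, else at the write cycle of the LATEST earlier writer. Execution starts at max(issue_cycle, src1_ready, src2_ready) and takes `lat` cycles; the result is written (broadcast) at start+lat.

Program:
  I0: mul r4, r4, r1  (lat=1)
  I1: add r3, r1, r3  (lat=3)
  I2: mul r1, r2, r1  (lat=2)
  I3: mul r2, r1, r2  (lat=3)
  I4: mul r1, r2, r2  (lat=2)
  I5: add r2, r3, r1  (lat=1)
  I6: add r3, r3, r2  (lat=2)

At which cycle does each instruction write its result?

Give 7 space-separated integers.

I0 mul r4: issue@1 deps=(None,None) exec_start@1 write@2
I1 add r3: issue@2 deps=(None,None) exec_start@2 write@5
I2 mul r1: issue@3 deps=(None,None) exec_start@3 write@5
I3 mul r2: issue@4 deps=(2,None) exec_start@5 write@8
I4 mul r1: issue@5 deps=(3,3) exec_start@8 write@10
I5 add r2: issue@6 deps=(1,4) exec_start@10 write@11
I6 add r3: issue@7 deps=(1,5) exec_start@11 write@13

Answer: 2 5 5 8 10 11 13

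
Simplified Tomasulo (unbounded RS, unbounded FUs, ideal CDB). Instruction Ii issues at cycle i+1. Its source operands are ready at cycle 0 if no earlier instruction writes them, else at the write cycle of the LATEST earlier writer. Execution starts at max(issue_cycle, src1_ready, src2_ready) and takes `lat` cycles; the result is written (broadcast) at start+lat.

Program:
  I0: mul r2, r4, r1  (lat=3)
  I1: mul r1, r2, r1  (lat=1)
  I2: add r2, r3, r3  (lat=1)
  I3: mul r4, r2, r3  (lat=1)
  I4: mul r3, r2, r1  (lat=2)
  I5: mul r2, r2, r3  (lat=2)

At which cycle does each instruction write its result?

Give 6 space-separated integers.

I0 mul r2: issue@1 deps=(None,None) exec_start@1 write@4
I1 mul r1: issue@2 deps=(0,None) exec_start@4 write@5
I2 add r2: issue@3 deps=(None,None) exec_start@3 write@4
I3 mul r4: issue@4 deps=(2,None) exec_start@4 write@5
I4 mul r3: issue@5 deps=(2,1) exec_start@5 write@7
I5 mul r2: issue@6 deps=(2,4) exec_start@7 write@9

Answer: 4 5 4 5 7 9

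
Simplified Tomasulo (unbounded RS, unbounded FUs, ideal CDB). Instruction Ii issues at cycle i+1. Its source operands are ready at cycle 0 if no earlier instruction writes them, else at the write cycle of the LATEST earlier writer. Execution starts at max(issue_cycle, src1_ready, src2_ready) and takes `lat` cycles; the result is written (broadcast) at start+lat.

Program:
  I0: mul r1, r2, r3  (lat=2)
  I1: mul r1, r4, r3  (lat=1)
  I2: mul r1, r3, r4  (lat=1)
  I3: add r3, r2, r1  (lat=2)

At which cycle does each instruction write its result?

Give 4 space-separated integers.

Answer: 3 3 4 6

Derivation:
I0 mul r1: issue@1 deps=(None,None) exec_start@1 write@3
I1 mul r1: issue@2 deps=(None,None) exec_start@2 write@3
I2 mul r1: issue@3 deps=(None,None) exec_start@3 write@4
I3 add r3: issue@4 deps=(None,2) exec_start@4 write@6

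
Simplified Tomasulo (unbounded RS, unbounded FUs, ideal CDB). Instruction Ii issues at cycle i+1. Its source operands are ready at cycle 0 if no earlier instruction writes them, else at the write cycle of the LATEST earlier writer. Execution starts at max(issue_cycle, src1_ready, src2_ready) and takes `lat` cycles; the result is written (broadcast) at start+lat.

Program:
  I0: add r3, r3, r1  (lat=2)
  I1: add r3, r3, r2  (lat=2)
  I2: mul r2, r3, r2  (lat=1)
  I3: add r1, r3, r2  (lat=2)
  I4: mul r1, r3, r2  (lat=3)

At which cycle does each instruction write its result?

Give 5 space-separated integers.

I0 add r3: issue@1 deps=(None,None) exec_start@1 write@3
I1 add r3: issue@2 deps=(0,None) exec_start@3 write@5
I2 mul r2: issue@3 deps=(1,None) exec_start@5 write@6
I3 add r1: issue@4 deps=(1,2) exec_start@6 write@8
I4 mul r1: issue@5 deps=(1,2) exec_start@6 write@9

Answer: 3 5 6 8 9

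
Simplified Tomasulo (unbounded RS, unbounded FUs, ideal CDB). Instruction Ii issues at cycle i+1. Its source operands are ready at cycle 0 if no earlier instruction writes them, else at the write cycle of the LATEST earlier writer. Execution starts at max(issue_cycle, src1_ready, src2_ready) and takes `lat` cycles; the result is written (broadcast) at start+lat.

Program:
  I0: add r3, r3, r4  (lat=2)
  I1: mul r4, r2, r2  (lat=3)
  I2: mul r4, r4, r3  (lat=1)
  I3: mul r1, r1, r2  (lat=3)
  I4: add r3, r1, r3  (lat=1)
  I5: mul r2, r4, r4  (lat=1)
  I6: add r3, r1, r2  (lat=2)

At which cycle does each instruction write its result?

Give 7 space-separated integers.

I0 add r3: issue@1 deps=(None,None) exec_start@1 write@3
I1 mul r4: issue@2 deps=(None,None) exec_start@2 write@5
I2 mul r4: issue@3 deps=(1,0) exec_start@5 write@6
I3 mul r1: issue@4 deps=(None,None) exec_start@4 write@7
I4 add r3: issue@5 deps=(3,0) exec_start@7 write@8
I5 mul r2: issue@6 deps=(2,2) exec_start@6 write@7
I6 add r3: issue@7 deps=(3,5) exec_start@7 write@9

Answer: 3 5 6 7 8 7 9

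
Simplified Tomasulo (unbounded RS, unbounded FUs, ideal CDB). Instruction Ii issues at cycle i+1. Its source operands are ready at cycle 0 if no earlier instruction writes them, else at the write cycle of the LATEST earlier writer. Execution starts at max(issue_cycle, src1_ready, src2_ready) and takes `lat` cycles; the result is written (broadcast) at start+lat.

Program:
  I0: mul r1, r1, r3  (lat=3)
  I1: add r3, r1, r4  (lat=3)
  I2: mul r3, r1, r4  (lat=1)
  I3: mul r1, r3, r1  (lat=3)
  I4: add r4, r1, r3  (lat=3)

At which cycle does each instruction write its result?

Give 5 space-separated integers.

I0 mul r1: issue@1 deps=(None,None) exec_start@1 write@4
I1 add r3: issue@2 deps=(0,None) exec_start@4 write@7
I2 mul r3: issue@3 deps=(0,None) exec_start@4 write@5
I3 mul r1: issue@4 deps=(2,0) exec_start@5 write@8
I4 add r4: issue@5 deps=(3,2) exec_start@8 write@11

Answer: 4 7 5 8 11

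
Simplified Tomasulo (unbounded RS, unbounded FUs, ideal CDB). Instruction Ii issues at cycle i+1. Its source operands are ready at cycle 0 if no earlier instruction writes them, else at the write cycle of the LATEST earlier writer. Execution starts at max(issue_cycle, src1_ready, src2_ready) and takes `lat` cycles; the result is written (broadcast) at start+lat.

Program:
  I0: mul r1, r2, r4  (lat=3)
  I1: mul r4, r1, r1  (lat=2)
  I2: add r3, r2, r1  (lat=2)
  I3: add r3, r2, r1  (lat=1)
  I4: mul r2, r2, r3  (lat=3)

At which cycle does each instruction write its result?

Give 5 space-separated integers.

I0 mul r1: issue@1 deps=(None,None) exec_start@1 write@4
I1 mul r4: issue@2 deps=(0,0) exec_start@4 write@6
I2 add r3: issue@3 deps=(None,0) exec_start@4 write@6
I3 add r3: issue@4 deps=(None,0) exec_start@4 write@5
I4 mul r2: issue@5 deps=(None,3) exec_start@5 write@8

Answer: 4 6 6 5 8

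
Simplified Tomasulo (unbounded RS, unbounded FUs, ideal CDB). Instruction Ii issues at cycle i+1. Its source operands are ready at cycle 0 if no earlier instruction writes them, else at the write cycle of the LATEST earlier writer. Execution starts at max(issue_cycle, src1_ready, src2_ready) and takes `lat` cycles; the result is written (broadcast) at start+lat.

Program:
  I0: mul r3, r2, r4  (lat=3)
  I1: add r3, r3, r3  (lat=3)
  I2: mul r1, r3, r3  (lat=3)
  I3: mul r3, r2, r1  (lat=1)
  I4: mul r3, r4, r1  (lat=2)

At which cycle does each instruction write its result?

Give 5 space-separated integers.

I0 mul r3: issue@1 deps=(None,None) exec_start@1 write@4
I1 add r3: issue@2 deps=(0,0) exec_start@4 write@7
I2 mul r1: issue@3 deps=(1,1) exec_start@7 write@10
I3 mul r3: issue@4 deps=(None,2) exec_start@10 write@11
I4 mul r3: issue@5 deps=(None,2) exec_start@10 write@12

Answer: 4 7 10 11 12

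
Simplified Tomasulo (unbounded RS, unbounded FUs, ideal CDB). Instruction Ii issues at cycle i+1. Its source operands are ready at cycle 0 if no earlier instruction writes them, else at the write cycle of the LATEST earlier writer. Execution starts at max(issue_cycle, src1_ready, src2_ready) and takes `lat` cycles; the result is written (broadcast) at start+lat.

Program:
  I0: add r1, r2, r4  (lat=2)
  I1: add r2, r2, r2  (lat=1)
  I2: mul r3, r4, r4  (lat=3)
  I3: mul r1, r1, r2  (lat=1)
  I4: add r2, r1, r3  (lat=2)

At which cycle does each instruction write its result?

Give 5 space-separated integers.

Answer: 3 3 6 5 8

Derivation:
I0 add r1: issue@1 deps=(None,None) exec_start@1 write@3
I1 add r2: issue@2 deps=(None,None) exec_start@2 write@3
I2 mul r3: issue@3 deps=(None,None) exec_start@3 write@6
I3 mul r1: issue@4 deps=(0,1) exec_start@4 write@5
I4 add r2: issue@5 deps=(3,2) exec_start@6 write@8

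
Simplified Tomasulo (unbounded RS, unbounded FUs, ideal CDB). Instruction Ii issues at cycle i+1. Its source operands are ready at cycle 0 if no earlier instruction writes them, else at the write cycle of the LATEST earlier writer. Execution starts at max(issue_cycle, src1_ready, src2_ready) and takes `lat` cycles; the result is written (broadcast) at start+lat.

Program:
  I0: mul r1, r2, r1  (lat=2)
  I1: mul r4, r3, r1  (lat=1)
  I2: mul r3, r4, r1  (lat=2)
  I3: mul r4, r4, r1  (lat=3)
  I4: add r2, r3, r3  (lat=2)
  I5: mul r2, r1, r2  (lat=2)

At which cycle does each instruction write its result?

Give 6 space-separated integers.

Answer: 3 4 6 7 8 10

Derivation:
I0 mul r1: issue@1 deps=(None,None) exec_start@1 write@3
I1 mul r4: issue@2 deps=(None,0) exec_start@3 write@4
I2 mul r3: issue@3 deps=(1,0) exec_start@4 write@6
I3 mul r4: issue@4 deps=(1,0) exec_start@4 write@7
I4 add r2: issue@5 deps=(2,2) exec_start@6 write@8
I5 mul r2: issue@6 deps=(0,4) exec_start@8 write@10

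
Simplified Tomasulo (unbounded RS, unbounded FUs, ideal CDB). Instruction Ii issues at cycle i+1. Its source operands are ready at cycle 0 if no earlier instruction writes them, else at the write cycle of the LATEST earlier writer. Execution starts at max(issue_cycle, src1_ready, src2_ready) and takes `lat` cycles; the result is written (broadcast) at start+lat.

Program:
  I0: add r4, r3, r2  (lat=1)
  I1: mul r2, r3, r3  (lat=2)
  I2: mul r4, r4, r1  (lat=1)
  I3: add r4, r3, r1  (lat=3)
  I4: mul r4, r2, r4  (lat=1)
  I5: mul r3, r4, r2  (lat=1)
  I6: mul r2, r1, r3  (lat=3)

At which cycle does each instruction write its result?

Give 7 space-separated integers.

Answer: 2 4 4 7 8 9 12

Derivation:
I0 add r4: issue@1 deps=(None,None) exec_start@1 write@2
I1 mul r2: issue@2 deps=(None,None) exec_start@2 write@4
I2 mul r4: issue@3 deps=(0,None) exec_start@3 write@4
I3 add r4: issue@4 deps=(None,None) exec_start@4 write@7
I4 mul r4: issue@5 deps=(1,3) exec_start@7 write@8
I5 mul r3: issue@6 deps=(4,1) exec_start@8 write@9
I6 mul r2: issue@7 deps=(None,5) exec_start@9 write@12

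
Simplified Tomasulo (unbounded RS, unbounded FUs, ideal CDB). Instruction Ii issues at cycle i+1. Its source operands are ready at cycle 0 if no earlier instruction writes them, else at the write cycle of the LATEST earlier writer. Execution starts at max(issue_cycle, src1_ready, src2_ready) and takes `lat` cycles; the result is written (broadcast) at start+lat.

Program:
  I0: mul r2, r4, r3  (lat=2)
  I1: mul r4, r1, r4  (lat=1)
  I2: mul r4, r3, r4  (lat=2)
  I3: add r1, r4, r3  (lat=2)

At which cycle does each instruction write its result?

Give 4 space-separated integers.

Answer: 3 3 5 7

Derivation:
I0 mul r2: issue@1 deps=(None,None) exec_start@1 write@3
I1 mul r4: issue@2 deps=(None,None) exec_start@2 write@3
I2 mul r4: issue@3 deps=(None,1) exec_start@3 write@5
I3 add r1: issue@4 deps=(2,None) exec_start@5 write@7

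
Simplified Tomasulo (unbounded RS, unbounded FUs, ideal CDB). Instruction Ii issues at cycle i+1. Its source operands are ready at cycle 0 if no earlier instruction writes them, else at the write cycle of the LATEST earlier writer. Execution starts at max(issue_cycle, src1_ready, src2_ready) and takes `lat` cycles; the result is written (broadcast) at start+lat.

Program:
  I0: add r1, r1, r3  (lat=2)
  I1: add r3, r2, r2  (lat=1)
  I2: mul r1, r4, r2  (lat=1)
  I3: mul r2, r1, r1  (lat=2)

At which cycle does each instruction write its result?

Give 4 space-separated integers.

I0 add r1: issue@1 deps=(None,None) exec_start@1 write@3
I1 add r3: issue@2 deps=(None,None) exec_start@2 write@3
I2 mul r1: issue@3 deps=(None,None) exec_start@3 write@4
I3 mul r2: issue@4 deps=(2,2) exec_start@4 write@6

Answer: 3 3 4 6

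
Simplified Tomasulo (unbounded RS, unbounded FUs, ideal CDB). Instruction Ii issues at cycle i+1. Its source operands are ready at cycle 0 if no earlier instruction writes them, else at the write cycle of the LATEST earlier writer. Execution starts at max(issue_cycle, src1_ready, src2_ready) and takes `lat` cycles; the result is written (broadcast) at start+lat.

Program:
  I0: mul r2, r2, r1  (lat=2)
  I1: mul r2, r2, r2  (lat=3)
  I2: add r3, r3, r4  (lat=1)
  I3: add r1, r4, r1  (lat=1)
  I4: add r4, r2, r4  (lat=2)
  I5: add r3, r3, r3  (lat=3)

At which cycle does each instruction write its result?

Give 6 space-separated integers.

I0 mul r2: issue@1 deps=(None,None) exec_start@1 write@3
I1 mul r2: issue@2 deps=(0,0) exec_start@3 write@6
I2 add r3: issue@3 deps=(None,None) exec_start@3 write@4
I3 add r1: issue@4 deps=(None,None) exec_start@4 write@5
I4 add r4: issue@5 deps=(1,None) exec_start@6 write@8
I5 add r3: issue@6 deps=(2,2) exec_start@6 write@9

Answer: 3 6 4 5 8 9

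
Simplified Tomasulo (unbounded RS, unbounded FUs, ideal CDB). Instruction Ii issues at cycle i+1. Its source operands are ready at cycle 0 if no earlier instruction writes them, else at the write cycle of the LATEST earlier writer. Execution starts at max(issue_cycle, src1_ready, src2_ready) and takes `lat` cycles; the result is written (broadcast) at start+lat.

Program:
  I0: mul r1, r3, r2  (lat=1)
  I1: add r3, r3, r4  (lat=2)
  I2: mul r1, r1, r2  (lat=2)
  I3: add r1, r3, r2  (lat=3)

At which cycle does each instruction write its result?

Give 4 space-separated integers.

I0 mul r1: issue@1 deps=(None,None) exec_start@1 write@2
I1 add r3: issue@2 deps=(None,None) exec_start@2 write@4
I2 mul r1: issue@3 deps=(0,None) exec_start@3 write@5
I3 add r1: issue@4 deps=(1,None) exec_start@4 write@7

Answer: 2 4 5 7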